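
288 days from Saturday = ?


Start: Saturday (index 5)
(5 + 288) mod 7
= 293 mod 7
= 6
Index 6 → Sunday

Sunday


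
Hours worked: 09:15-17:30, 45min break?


Total time = (17×60+30) - (9×60+15)
= 1050 - 555 = 495 min
Minus break: 495 - 45 = 450 min
= 7h 30m

7h 30m (450 minutes)


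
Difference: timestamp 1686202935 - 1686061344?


141591 seconds (39.3 hours / 1.64 days)

Difference = 1686202935 - 1686061344 = 141591 seconds
In hours: 141591 / 3600 ≈ 39.3
In days: 141591 / 86400 ≈ 1.64


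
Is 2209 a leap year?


Rules: divisible by 4 AND (not by 100 OR by 400)
2209 ÷ 4 = 552 remainder 1 → not divisible by 4
Not divisible by 4 → not a leap year

No


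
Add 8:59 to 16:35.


Start: 995 minutes from midnight
Add: 539 minutes
Total: 1534 minutes
Hours: 1534 ÷ 60 = 25 remainder 34
25 ≥ 24 → 25 - 24 = 1 (next day)

01:34 (next day)


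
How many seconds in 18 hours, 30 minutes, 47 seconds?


Hours: 18 × 3600 = 64800
Minutes: 30 × 60 = 1800
Seconds: 47
Total = 64800 + 1800 + 47 = 66647

66647 seconds


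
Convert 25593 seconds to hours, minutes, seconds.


7h 6m 33s

Hours: 25593 ÷ 3600 = 7 remainder 393
Minutes: 393 ÷ 60 = 6 remainder 33
Seconds: 33


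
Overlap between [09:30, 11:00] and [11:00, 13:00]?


Meeting A: 570-660 (in minutes from midnight)
Meeting B: 660-780
Overlap start = max(570, 660) = 660
Overlap end = min(660, 780) = 660
Overlap = max(0, 660 - 660) = 0 min

0 minutes


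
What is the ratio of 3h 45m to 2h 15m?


5:3 (1.67)

Duration 1: 225 minutes
Duration 2: 135 minutes
Ratio = 225:135
GCD = 45
Simplified = 5:3
As a decimal: 5/3 ≈ 1.67


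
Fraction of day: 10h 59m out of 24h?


0.4576 (45.76%)

Total minutes: 10×60 + 59 = 659
Day = 24×60 = 1440 minutes
Fraction = 659/1440 ≈ 0.4576
As a percentage: 659/1440 × 100 ≈ 45.76%


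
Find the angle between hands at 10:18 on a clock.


159.0°

Hour hand = 10×30 + 18×0.5 = 309.0°
Minute hand = 18×6 = 108°
Difference = |309.0 - 108| = 201.0°
Since > 180°: 360 - 201.0 = 159.0°


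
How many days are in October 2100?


31 days

Month: October (month 10)
October has 31 days


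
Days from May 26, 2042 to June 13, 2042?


18 days

From May 26, 2042 to June 13, 2042
Rest of May 2042: 31 - 26 = 5
Days into June 2042: 13
Total = 5 + 13 = 18 days


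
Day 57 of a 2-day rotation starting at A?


Shifts: A, B
Start: A (index 0)
Day 57: (0 + 57 - 1) mod 2
= 56 mod 2
= 0
Index 0 → shift A

Shift A


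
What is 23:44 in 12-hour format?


Hour: 23
23 - 12 = 11 → PM

11:44 PM


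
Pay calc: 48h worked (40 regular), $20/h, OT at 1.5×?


$1040.00

Regular: 40h × $20 = $800.00
Overtime: 48 - 40 = 8h
OT pay: 8h × $20 × 1.5 = $240.00
Total = $800.00 + $240.00 = $1040.00


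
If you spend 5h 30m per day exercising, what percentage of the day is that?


22.9%

Time: 330 minutes
Day: 1440 minutes
Percentage = (330/1440) × 100 ≈ 22.9%


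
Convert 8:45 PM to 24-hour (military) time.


20:45

Input: 8:45 PM
PM: 8 + 12 = 20


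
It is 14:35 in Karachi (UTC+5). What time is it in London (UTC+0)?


Time difference = UTC+0 - UTC+5 = -5 hours
New hour = (14 -5) mod 24
= 9 mod 24 = 9
Minutes unchanged → 09:35

09:35


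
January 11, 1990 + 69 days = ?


Start: January 11, 1990
Add 69 days
January 11 → February 1: 31 - 11 + 1 = 21 days (69 - 21 = 48 left)
February 1 → March 1: 28 - 1 + 1 = 28 days (48 - 28 = 20 left)
March 1 + 20 = March 21, 1990

March 21, 1990


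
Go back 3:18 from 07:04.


Start: 424 minutes from midnight
Subtract: 198 minutes
Remaining: 424 - 198 = 226
Hours: 3, Minutes: 46

03:46


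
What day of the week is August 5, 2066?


Zeller's congruence:
q=5, m=8, k=66, j=20
h = (5 + ⌊13×9/5⌋ + 66 + ⌊66/4⌋ + ⌊20/4⌋ - 2×20) mod 7
= (5 + 23 + 66 + 16 + 5 - 40) mod 7
= 75 mod 7 = 5
h=5 → Thursday

Thursday


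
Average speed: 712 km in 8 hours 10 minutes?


Distance: 712 km
Time: 8h 10m = 490 min = 490/60 = 49/6 hours
Speed = 712 ÷ (49/6) = 712 × 6 / 49 = 4272/49 ≈ 87.2 km/h

87.2 km/h


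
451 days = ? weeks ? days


64 weeks 3 days

Weeks: 451 ÷ 7 = 64 remainder 3


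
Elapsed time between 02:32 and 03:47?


End time in minutes: 3×60 + 47 = 227
Start time in minutes: 2×60 + 32 = 152
Difference = 227 - 152 = 75 minutes
= 1 hours 15 minutes

1h 15m


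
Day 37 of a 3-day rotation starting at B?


Shift B

Shifts: A, B, C
Start: B (index 1)
Day 37: (1 + 37 - 1) mod 3
= 37 mod 3
= 1
Index 1 → shift B


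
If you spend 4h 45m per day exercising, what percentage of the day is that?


19.8%

Time: 285 minutes
Day: 1440 minutes
Percentage = (285/1440) × 100 ≈ 19.8%


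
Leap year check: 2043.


No

Rules: divisible by 4 AND (not by 100 OR by 400)
2043 ÷ 4 = 510 remainder 3 → not divisible by 4
Not divisible by 4 → not a leap year


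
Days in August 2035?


31 days

Month: August (month 8)
August has 31 days


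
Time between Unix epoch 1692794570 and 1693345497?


Difference = 1693345497 - 1692794570 = 550927 seconds
In hours: 550927 / 3600 ≈ 153.0
In days: 550927 / 86400 ≈ 6.38

550927 seconds (153.0 hours / 6.38 days)


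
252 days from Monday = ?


Monday

Start: Monday (index 0)
(0 + 252) mod 7
= 252 mod 7
= 0
Index 0 → Monday


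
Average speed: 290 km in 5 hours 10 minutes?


Distance: 290 km
Time: 5h 10m = 310 min = 310/60 = 31/6 hours
Speed = 290 ÷ (31/6) = 290 × 6 / 31 = 1740/31 ≈ 56.1 km/h

56.1 km/h


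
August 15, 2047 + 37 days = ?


Start: August 15, 2047
Add 37 days
August 15 → September 1: 31 - 15 + 1 = 17 days (37 - 17 = 20 left)
September 1 + 20 = September 21, 2047

September 21, 2047


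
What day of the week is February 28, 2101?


Zeller's congruence:
q=28, m=14, k=0, j=21
h = (28 + ⌊13×15/5⌋ + 0 + ⌊0/4⌋ + ⌊21/4⌋ - 2×21) mod 7
= (28 + 39 + 0 + 0 + 5 - 42) mod 7
= 30 mod 7 = 2
h=2 → Monday

Monday


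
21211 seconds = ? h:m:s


5h 53m 31s

Hours: 21211 ÷ 3600 = 5 remainder 3211
Minutes: 3211 ÷ 60 = 53 remainder 31
Seconds: 31


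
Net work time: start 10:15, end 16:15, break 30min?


Total time = (16×60+15) - (10×60+15)
= 975 - 615 = 360 min
Minus break: 360 - 30 = 330 min
= 5h 30m

5h 30m (330 minutes)


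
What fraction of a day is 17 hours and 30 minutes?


0.7292 (72.92%)

Total minutes: 17×60 + 30 = 1050
Day = 24×60 = 1440 minutes
Fraction = 1050/1440 ≈ 0.7292
As a percentage: 1050/1440 × 100 ≈ 72.92%


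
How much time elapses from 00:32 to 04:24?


End time in minutes: 4×60 + 24 = 264
Start time in minutes: 0×60 + 32 = 32
Difference = 264 - 32 = 232 minutes
= 3 hours 52 minutes

3h 52m


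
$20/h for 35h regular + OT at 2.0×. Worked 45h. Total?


Regular: 35h × $20 = $700.00
Overtime: 45 - 35 = 10h
OT pay: 10h × $20 × 2.0 = $400.00
Total = $700.00 + $400.00 = $1100.00

$1100.00


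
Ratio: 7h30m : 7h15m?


30:29 (1.03)

Duration 1: 450 minutes
Duration 2: 435 minutes
Ratio = 450:435
GCD = 15
Simplified = 30:29
As a decimal: 30/29 ≈ 1.03


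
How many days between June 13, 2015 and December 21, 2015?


191 days

From June 13, 2015 to December 21, 2015
Rest of June 2015: 30 - 13 = 17
Full months: July 31, August 31, September 30, October 31, November 30
Days into December 2015: 21
Total = 17 + 31 + 31 + 30 + 31 + 30 + 21 = 191 days


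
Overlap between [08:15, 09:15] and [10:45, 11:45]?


0 minutes

Meeting A: 495-555 (in minutes from midnight)
Meeting B: 645-705
Overlap start = max(495, 645) = 645
Overlap end = min(555, 705) = 555
Overlap = max(0, 555 - 645) = 0 min


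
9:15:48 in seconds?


33348 seconds

Hours: 9 × 3600 = 32400
Minutes: 15 × 60 = 900
Seconds: 48
Total = 32400 + 900 + 48 = 33348


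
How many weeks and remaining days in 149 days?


Weeks: 149 ÷ 7 = 21 remainder 2

21 weeks 2 days


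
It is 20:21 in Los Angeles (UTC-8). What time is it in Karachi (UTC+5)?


Time difference = UTC+5 - UTC-8 = +13 hours
New hour = (20 + 13) mod 24
= 33 mod 24 = 9
Minutes unchanged → 09:21; 33 ≥ 24 → next day

09:21 (next day)


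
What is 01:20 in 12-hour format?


1:20 AM

Hour: 1
1 < 12 → AM


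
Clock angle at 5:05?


Hour hand = 5×30 + 5×0.5 = 152.5°
Minute hand = 5×6 = 30°
Difference = |152.5 - 30| = 122.5°

122.5°


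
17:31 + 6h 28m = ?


23:59

Start: 1051 minutes from midnight
Add: 388 minutes
Total: 1439 minutes
Hours: 1439 ÷ 60 = 23 remainder 59


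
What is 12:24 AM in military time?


00:24

Input: 12:24 AM
12 AM → 00 (midnight)


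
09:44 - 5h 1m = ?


04:43

Start: 584 minutes from midnight
Subtract: 301 minutes
Remaining: 584 - 301 = 283
Hours: 4, Minutes: 43


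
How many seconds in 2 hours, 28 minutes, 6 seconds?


8886 seconds

Hours: 2 × 3600 = 7200
Minutes: 28 × 60 = 1680
Seconds: 6
Total = 7200 + 1680 + 6 = 8886


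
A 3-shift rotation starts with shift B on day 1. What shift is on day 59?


Shift C

Shifts: A, B, C
Start: B (index 1)
Day 59: (1 + 59 - 1) mod 3
= 59 mod 3
= 2
Index 2 → shift C


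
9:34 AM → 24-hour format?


09:34

Input: 9:34 AM
AM hour stays: 9


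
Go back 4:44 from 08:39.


03:55

Start: 519 minutes from midnight
Subtract: 284 minutes
Remaining: 519 - 284 = 235
Hours: 3, Minutes: 55


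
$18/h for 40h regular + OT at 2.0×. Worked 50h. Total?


Regular: 40h × $18 = $720.00
Overtime: 50 - 40 = 10h
OT pay: 10h × $18 × 2.0 = $360.00
Total = $720.00 + $360.00 = $1080.00

$1080.00


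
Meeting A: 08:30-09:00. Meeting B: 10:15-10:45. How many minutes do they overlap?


0 minutes

Meeting A: 510-540 (in minutes from midnight)
Meeting B: 615-645
Overlap start = max(510, 615) = 615
Overlap end = min(540, 645) = 540
Overlap = max(0, 540 - 615) = 0 min


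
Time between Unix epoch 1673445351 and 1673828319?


Difference = 1673828319 - 1673445351 = 382968 seconds
In hours: 382968 / 3600 ≈ 106.4
In days: 382968 / 86400 ≈ 4.43

382968 seconds (106.4 hours / 4.43 days)


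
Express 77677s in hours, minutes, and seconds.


21h 34m 37s

Hours: 77677 ÷ 3600 = 21 remainder 2077
Minutes: 2077 ÷ 60 = 34 remainder 37
Seconds: 37


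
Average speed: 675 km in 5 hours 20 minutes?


Distance: 675 km
Time: 5h 20m = 320 min = 320/60 = 16/3 hours
Speed = 675 ÷ (16/3) = 675 × 3 / 16 = 2025/16 ≈ 126.6 km/h

126.6 km/h


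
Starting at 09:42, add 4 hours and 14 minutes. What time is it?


13:56

Start: 582 minutes from midnight
Add: 254 minutes
Total: 836 minutes
Hours: 836 ÷ 60 = 13 remainder 56


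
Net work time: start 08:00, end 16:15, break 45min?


Total time = (16×60+15) - (8×60+0)
= 975 - 480 = 495 min
Minus break: 495 - 45 = 450 min
= 7h 30m

7h 30m (450 minutes)


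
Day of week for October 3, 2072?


Monday

Zeller's congruence:
q=3, m=10, k=72, j=20
h = (3 + ⌊13×11/5⌋ + 72 + ⌊72/4⌋ + ⌊20/4⌋ - 2×20) mod 7
= (3 + 28 + 72 + 18 + 5 - 40) mod 7
= 86 mod 7 = 2
h=2 → Monday


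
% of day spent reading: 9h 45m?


Time: 585 minutes
Day: 1440 minutes
Percentage = (585/1440) × 100 ≈ 40.6%

40.6%


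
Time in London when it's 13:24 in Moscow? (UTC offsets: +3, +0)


Time difference = UTC+0 - UTC+3 = -3 hours
New hour = (13 -3) mod 24
= 10 mod 24 = 10
Minutes unchanged → 10:24

10:24


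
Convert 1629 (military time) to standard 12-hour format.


4:29 PM

Hour: 16
16 - 12 = 4 → PM


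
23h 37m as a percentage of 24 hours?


Total minutes: 23×60 + 37 = 1417
Day = 24×60 = 1440 minutes
Fraction = 1417/1440 ≈ 0.9840
As a percentage: 1417/1440 × 100 ≈ 98.40%

0.9840 (98.40%)


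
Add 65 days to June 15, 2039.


August 19, 2039

Start: June 15, 2039
Add 65 days
June 15 → July 1: 30 - 15 + 1 = 16 days (65 - 16 = 49 left)
July 1 → August 1: 31 - 1 + 1 = 31 days (49 - 31 = 18 left)
August 1 + 18 = August 19, 2039


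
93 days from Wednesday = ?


Friday

Start: Wednesday (index 2)
(2 + 93) mod 7
= 95 mod 7
= 4
Index 4 → Friday


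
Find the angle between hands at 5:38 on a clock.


Hour hand = 5×30 + 38×0.5 = 169.0°
Minute hand = 38×6 = 228°
Difference = |169.0 - 228| = 59.0°

59.0°


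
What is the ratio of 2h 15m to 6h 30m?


Duration 1: 135 minutes
Duration 2: 390 minutes
Ratio = 135:390
GCD = 15
Simplified = 9:26
As a decimal: 9/26 ≈ 0.35

9:26 (0.35)


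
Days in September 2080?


30 days

Month: September (month 9)
September has 30 days


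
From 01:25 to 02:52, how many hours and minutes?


End time in minutes: 2×60 + 52 = 172
Start time in minutes: 1×60 + 25 = 85
Difference = 172 - 85 = 87 minutes
= 1 hours 27 minutes

1h 27m


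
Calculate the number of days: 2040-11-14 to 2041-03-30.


136 days

From November 14, 2040 to March 30, 2041
Rest of November 2040: 30 - 14 = 16
Full months: December 31, January 31, February 2041 28
Days into March 2041: 30
Total = 16 + 31 + 31 + 28 + 30 = 136 days


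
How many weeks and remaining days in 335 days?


47 weeks 6 days

Weeks: 335 ÷ 7 = 47 remainder 6


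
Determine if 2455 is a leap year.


Rules: divisible by 4 AND (not by 100 OR by 400)
2455 ÷ 4 = 613 remainder 3 → not divisible by 4
Not divisible by 4 → not a leap year

No


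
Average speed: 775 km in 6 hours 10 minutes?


Distance: 775 km
Time: 6h 10m = 370 min = 370/60 = 37/6 hours
Speed = 775 ÷ (37/6) = 775 × 6 / 37 = 4650/37 ≈ 125.7 km/h

125.7 km/h


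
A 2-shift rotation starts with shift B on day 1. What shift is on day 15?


Shift B

Shifts: A, B
Start: B (index 1)
Day 15: (1 + 15 - 1) mod 2
= 15 mod 2
= 1
Index 1 → shift B


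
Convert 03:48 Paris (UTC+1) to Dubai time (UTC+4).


06:48

Time difference = UTC+4 - UTC+1 = +3 hours
New hour = (3 + 3) mod 24
= 6 mod 24 = 6
Minutes unchanged → 06:48


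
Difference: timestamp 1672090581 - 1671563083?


527498 seconds (146.5 hours / 6.11 days)

Difference = 1672090581 - 1671563083 = 527498 seconds
In hours: 527498 / 3600 ≈ 146.5
In days: 527498 / 86400 ≈ 6.11


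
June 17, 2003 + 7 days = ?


June 24, 2003

Start: June 17, 2003
Add 7 days
June 17 + 7 = June 24, 2003


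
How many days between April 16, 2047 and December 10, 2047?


238 days

From April 16, 2047 to December 10, 2047
Rest of April 2047: 30 - 16 = 14
Full months: May 31, June 30, July 31, August 31, September 30, October 31, November 30
Days into December 2047: 10
Total = 14 + 31 + 30 + 31 + 31 + 30 + 31 + 30 + 10 = 238 days


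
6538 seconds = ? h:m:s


1h 48m 58s

Hours: 6538 ÷ 3600 = 1 remainder 2938
Minutes: 2938 ÷ 60 = 48 remainder 58
Seconds: 58


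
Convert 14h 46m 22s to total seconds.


Hours: 14 × 3600 = 50400
Minutes: 46 × 60 = 2760
Seconds: 22
Total = 50400 + 2760 + 22 = 53182

53182 seconds


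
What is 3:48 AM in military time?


03:48

Input: 3:48 AM
AM hour stays: 3


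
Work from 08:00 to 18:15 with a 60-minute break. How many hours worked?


Total time = (18×60+15) - (8×60+0)
= 1095 - 480 = 615 min
Minus break: 615 - 60 = 555 min
= 9h 15m

9h 15m (555 minutes)


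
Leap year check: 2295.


Rules: divisible by 4 AND (not by 100 OR by 400)
2295 ÷ 4 = 573 remainder 3 → not divisible by 4
Not divisible by 4 → not a leap year

No


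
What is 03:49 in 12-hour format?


Hour: 3
3 < 12 → AM

3:49 AM


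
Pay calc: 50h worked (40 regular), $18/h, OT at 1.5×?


$990.00

Regular: 40h × $18 = $720.00
Overtime: 50 - 40 = 10h
OT pay: 10h × $18 × 1.5 = $270.00
Total = $720.00 + $270.00 = $990.00


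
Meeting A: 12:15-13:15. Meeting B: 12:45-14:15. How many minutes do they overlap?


30 minutes

Meeting A: 735-795 (in minutes from midnight)
Meeting B: 765-855
Overlap start = max(735, 765) = 765
Overlap end = min(795, 855) = 795
Overlap = max(0, 795 - 765) = 30 min


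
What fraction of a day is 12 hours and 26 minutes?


0.5181 (51.81%)

Total minutes: 12×60 + 26 = 746
Day = 24×60 = 1440 minutes
Fraction = 746/1440 ≈ 0.5181
As a percentage: 746/1440 × 100 ≈ 51.81%


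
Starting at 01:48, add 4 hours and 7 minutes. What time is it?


Start: 108 minutes from midnight
Add: 247 minutes
Total: 355 minutes
Hours: 355 ÷ 60 = 5 remainder 55

05:55


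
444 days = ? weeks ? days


Weeks: 444 ÷ 7 = 63 remainder 3

63 weeks 3 days


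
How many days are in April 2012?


Month: April (month 4)
April has 30 days

30 days


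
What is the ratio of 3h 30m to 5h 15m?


2:3 (0.67)

Duration 1: 210 minutes
Duration 2: 315 minutes
Ratio = 210:315
GCD = 105
Simplified = 2:3
As a decimal: 2/3 ≈ 0.67


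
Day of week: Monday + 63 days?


Monday

Start: Monday (index 0)
(0 + 63) mod 7
= 63 mod 7
= 0
Index 0 → Monday


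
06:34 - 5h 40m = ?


00:54

Start: 394 minutes from midnight
Subtract: 340 minutes
Remaining: 394 - 340 = 54
Hours: 0, Minutes: 54


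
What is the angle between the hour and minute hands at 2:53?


Hour hand = 2×30 + 53×0.5 = 86.5°
Minute hand = 53×6 = 318°
Difference = |86.5 - 318| = 231.5°
Since > 180°: 360 - 231.5 = 128.5°

128.5°


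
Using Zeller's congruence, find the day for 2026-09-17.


Thursday

Zeller's congruence:
q=17, m=9, k=26, j=20
h = (17 + ⌊13×10/5⌋ + 26 + ⌊26/4⌋ + ⌊20/4⌋ - 2×20) mod 7
= (17 + 26 + 26 + 6 + 5 - 40) mod 7
= 40 mod 7 = 5
h=5 → Thursday


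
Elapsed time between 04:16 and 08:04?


3h 48m

End time in minutes: 8×60 + 4 = 484
Start time in minutes: 4×60 + 16 = 256
Difference = 484 - 256 = 228 minutes
= 3 hours 48 minutes


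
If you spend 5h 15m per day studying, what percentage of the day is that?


21.9%

Time: 315 minutes
Day: 1440 minutes
Percentage = (315/1440) × 100 ≈ 21.9%


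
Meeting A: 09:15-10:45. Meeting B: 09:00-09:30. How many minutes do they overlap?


Meeting A: 555-645 (in minutes from midnight)
Meeting B: 540-570
Overlap start = max(555, 540) = 555
Overlap end = min(645, 570) = 570
Overlap = max(0, 570 - 555) = 15 min

15 minutes


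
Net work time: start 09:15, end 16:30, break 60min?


Total time = (16×60+30) - (9×60+15)
= 990 - 555 = 435 min
Minus break: 435 - 60 = 375 min
= 6h 15m

6h 15m (375 minutes)


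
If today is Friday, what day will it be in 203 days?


Start: Friday (index 4)
(4 + 203) mod 7
= 207 mod 7
= 4
Index 4 → Friday

Friday


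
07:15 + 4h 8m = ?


Start: 435 minutes from midnight
Add: 248 minutes
Total: 683 minutes
Hours: 683 ÷ 60 = 11 remainder 23

11:23


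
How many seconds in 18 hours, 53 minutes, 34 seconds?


Hours: 18 × 3600 = 64800
Minutes: 53 × 60 = 3180
Seconds: 34
Total = 64800 + 3180 + 34 = 68014

68014 seconds


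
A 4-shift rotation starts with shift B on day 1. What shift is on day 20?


Shift A

Shifts: A, B, C, D
Start: B (index 1)
Day 20: (1 + 20 - 1) mod 4
= 20 mod 4
= 0
Index 0 → shift A


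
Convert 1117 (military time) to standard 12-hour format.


Hour: 11
11 < 12 → AM

11:17 AM


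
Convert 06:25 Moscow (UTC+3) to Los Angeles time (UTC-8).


19:25 (previous day)

Time difference = UTC-8 - UTC+3 = -11 hours
New hour = (6 -11) mod 24
= -5 mod 24 = 19
Minutes unchanged → 19:25; -5 < 0 → previous day


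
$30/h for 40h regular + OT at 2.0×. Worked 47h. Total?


Regular: 40h × $30 = $1200.00
Overtime: 47 - 40 = 7h
OT pay: 7h × $30 × 2.0 = $420.00
Total = $1200.00 + $420.00 = $1620.00

$1620.00


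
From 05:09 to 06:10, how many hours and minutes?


1h 1m

End time in minutes: 6×60 + 10 = 370
Start time in minutes: 5×60 + 9 = 309
Difference = 370 - 309 = 61 minutes
= 1 hours 1 minutes


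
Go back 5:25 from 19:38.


14:13

Start: 1178 minutes from midnight
Subtract: 325 minutes
Remaining: 1178 - 325 = 853
Hours: 14, Minutes: 13


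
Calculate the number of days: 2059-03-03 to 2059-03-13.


10 days

From March 3, 2059 to March 13, 2059
Same month: 13 - 3 = 10 days


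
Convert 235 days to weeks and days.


Weeks: 235 ÷ 7 = 33 remainder 4

33 weeks 4 days


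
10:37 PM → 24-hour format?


Input: 10:37 PM
PM: 10 + 12 = 22

22:37


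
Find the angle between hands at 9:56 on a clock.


38.0°

Hour hand = 9×30 + 56×0.5 = 298.0°
Minute hand = 56×6 = 336°
Difference = |298.0 - 336| = 38.0°


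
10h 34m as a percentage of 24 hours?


Total minutes: 10×60 + 34 = 634
Day = 24×60 = 1440 minutes
Fraction = 634/1440 ≈ 0.4403
As a percentage: 634/1440 × 100 ≈ 44.03%

0.4403 (44.03%)


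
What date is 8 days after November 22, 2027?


November 30, 2027

Start: November 22, 2027
Add 8 days
November 22 + 8 = November 30, 2027


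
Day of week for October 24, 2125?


Wednesday

Zeller's congruence:
q=24, m=10, k=25, j=21
h = (24 + ⌊13×11/5⌋ + 25 + ⌊25/4⌋ + ⌊21/4⌋ - 2×21) mod 7
= (24 + 28 + 25 + 6 + 5 - 42) mod 7
= 46 mod 7 = 4
h=4 → Wednesday


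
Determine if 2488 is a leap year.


Yes

Rules: divisible by 4 AND (not by 100 OR by 400)
2488 ÷ 4 = 622 exactly → divisible by 4
2488 ÷ 100 = 24 remainder 88 → not divisible by 100
Divisible by 4 but not by 100 → leap year


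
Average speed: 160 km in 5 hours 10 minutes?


Distance: 160 km
Time: 5h 10m = 310 min = 310/60 = 31/6 hours
Speed = 160 ÷ (31/6) = 160 × 6 / 31 = 960/31 ≈ 31.0 km/h

31.0 km/h


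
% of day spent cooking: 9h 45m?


40.6%

Time: 585 minutes
Day: 1440 minutes
Percentage = (585/1440) × 100 ≈ 40.6%


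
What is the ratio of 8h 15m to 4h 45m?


Duration 1: 495 minutes
Duration 2: 285 minutes
Ratio = 495:285
GCD = 15
Simplified = 33:19
As a decimal: 33/19 ≈ 1.74

33:19 (1.74)


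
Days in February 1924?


29 days

Month: February (month 2)
February: 28 or 29 (leap year)
1924 leap year? Yes


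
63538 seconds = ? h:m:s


Hours: 63538 ÷ 3600 = 17 remainder 2338
Minutes: 2338 ÷ 60 = 38 remainder 58
Seconds: 58

17h 38m 58s


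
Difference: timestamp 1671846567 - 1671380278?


466289 seconds (129.5 hours / 5.40 days)

Difference = 1671846567 - 1671380278 = 466289 seconds
In hours: 466289 / 3600 ≈ 129.5
In days: 466289 / 86400 ≈ 5.40


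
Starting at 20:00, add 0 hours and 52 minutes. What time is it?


20:52

Start: 1200 minutes from midnight
Add: 52 minutes
Total: 1252 minutes
Hours: 1252 ÷ 60 = 20 remainder 52


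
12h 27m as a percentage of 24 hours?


0.5188 (51.88%)

Total minutes: 12×60 + 27 = 747
Day = 24×60 = 1440 minutes
Fraction = 747/1440 ≈ 0.5188
As a percentage: 747/1440 × 100 ≈ 51.88%


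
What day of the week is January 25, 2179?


Zeller's congruence:
q=25, m=13, k=78, j=21
h = (25 + ⌊13×14/5⌋ + 78 + ⌊78/4⌋ + ⌊21/4⌋ - 2×21) mod 7
= (25 + 36 + 78 + 19 + 5 - 42) mod 7
= 121 mod 7 = 2
h=2 → Monday

Monday


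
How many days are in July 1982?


Month: July (month 7)
July has 31 days

31 days


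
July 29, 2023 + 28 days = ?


Start: July 29, 2023
Add 28 days
July 29 → August 1: 31 - 29 + 1 = 3 days (28 - 3 = 25 left)
August 1 + 25 = August 26, 2023

August 26, 2023


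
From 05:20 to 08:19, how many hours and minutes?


End time in minutes: 8×60 + 19 = 499
Start time in minutes: 5×60 + 20 = 320
Difference = 499 - 320 = 179 minutes
= 2 hours 59 minutes

2h 59m


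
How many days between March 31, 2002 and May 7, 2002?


37 days

From March 31, 2002 to May 7, 2002
Rest of March 2002: 31 - 31 = 0
Full months: April 30
Days into May 2002: 7
Total = 0 + 30 + 7 = 37 days


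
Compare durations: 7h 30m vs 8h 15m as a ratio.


10:11 (0.91)

Duration 1: 450 minutes
Duration 2: 495 minutes
Ratio = 450:495
GCD = 45
Simplified = 10:11
As a decimal: 10/11 ≈ 0.91


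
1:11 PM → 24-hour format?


13:11

Input: 1:11 PM
PM: 1 + 12 = 13


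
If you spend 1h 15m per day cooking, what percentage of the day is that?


Time: 75 minutes
Day: 1440 minutes
Percentage = (75/1440) × 100 ≈ 5.2%

5.2%


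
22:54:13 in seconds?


Hours: 22 × 3600 = 79200
Minutes: 54 × 60 = 3240
Seconds: 13
Total = 79200 + 3240 + 13 = 82453

82453 seconds


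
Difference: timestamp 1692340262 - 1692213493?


Difference = 1692340262 - 1692213493 = 126769 seconds
In hours: 126769 / 3600 ≈ 35.2
In days: 126769 / 86400 ≈ 1.47

126769 seconds (35.2 hours / 1.47 days)


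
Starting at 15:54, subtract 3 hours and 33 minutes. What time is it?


Start: 954 minutes from midnight
Subtract: 213 minutes
Remaining: 954 - 213 = 741
Hours: 12, Minutes: 21

12:21


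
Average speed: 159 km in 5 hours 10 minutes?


Distance: 159 km
Time: 5h 10m = 310 min = 310/60 = 31/6 hours
Speed = 159 ÷ (31/6) = 159 × 6 / 31 = 954/31 ≈ 30.8 km/h

30.8 km/h


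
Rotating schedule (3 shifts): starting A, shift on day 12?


Shifts: A, B, C
Start: A (index 0)
Day 12: (0 + 12 - 1) mod 3
= 11 mod 3
= 2
Index 2 → shift C

Shift C


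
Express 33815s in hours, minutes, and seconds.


9h 23m 35s

Hours: 33815 ÷ 3600 = 9 remainder 1415
Minutes: 1415 ÷ 60 = 23 remainder 35
Seconds: 35


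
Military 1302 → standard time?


Hour: 13
13 - 12 = 1 → PM

1:02 PM


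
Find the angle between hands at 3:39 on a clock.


124.5°

Hour hand = 3×30 + 39×0.5 = 109.5°
Minute hand = 39×6 = 234°
Difference = |109.5 - 234| = 124.5°


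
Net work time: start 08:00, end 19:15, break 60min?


Total time = (19×60+15) - (8×60+0)
= 1155 - 480 = 675 min
Minus break: 675 - 60 = 615 min
= 10h 15m

10h 15m (615 minutes)


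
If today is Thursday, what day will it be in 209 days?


Wednesday

Start: Thursday (index 3)
(3 + 209) mod 7
= 212 mod 7
= 2
Index 2 → Wednesday


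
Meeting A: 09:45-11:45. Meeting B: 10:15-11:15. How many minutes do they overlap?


Meeting A: 585-705 (in minutes from midnight)
Meeting B: 615-675
Overlap start = max(585, 615) = 615
Overlap end = min(705, 675) = 675
Overlap = max(0, 675 - 615) = 60 min

60 minutes


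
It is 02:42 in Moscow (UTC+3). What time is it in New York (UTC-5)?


18:42 (previous day)

Time difference = UTC-5 - UTC+3 = -8 hours
New hour = (2 -8) mod 24
= -6 mod 24 = 18
Minutes unchanged → 18:42; -6 < 0 → previous day


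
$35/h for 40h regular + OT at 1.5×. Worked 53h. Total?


Regular: 40h × $35 = $1400.00
Overtime: 53 - 40 = 13h
OT pay: 13h × $35 × 1.5 = $682.50
Total = $1400.00 + $682.50 = $2082.50

$2082.50


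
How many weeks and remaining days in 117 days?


16 weeks 5 days

Weeks: 117 ÷ 7 = 16 remainder 5


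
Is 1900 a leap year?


Rules: divisible by 4 AND (not by 100 OR by 400)
1900 ÷ 4 = 475 exactly → divisible by 4
1900 ÷ 100 = 19 exactly → divisible by 100
1900 ÷ 400 = 4 remainder 300 → not divisible by 400
Divisible by 100 but not by 400 → not a leap year

No


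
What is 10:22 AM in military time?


10:22

Input: 10:22 AM
AM hour stays: 10


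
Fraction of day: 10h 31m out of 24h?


0.4382 (43.82%)

Total minutes: 10×60 + 31 = 631
Day = 24×60 = 1440 minutes
Fraction = 631/1440 ≈ 0.4382
As a percentage: 631/1440 × 100 ≈ 43.82%


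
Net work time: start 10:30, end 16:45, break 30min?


Total time = (16×60+45) - (10×60+30)
= 1005 - 630 = 375 min
Minus break: 375 - 30 = 345 min
= 5h 45m

5h 45m (345 minutes)


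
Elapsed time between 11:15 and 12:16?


End time in minutes: 12×60 + 16 = 736
Start time in minutes: 11×60 + 15 = 675
Difference = 736 - 675 = 61 minutes
= 1 hours 1 minutes

1h 1m


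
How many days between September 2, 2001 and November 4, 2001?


From September 2, 2001 to November 4, 2001
Rest of September 2001: 30 - 2 = 28
Full months: October 31
Days into November 2001: 4
Total = 28 + 31 + 4 = 63 days

63 days


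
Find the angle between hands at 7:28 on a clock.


Hour hand = 7×30 + 28×0.5 = 224.0°
Minute hand = 28×6 = 168°
Difference = |224.0 - 168| = 56.0°

56.0°


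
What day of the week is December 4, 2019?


Wednesday

Zeller's congruence:
q=4, m=12, k=19, j=20
h = (4 + ⌊13×13/5⌋ + 19 + ⌊19/4⌋ + ⌊20/4⌋ - 2×20) mod 7
= (4 + 33 + 19 + 4 + 5 - 40) mod 7
= 25 mod 7 = 4
h=4 → Wednesday


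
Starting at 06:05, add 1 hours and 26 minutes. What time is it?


07:31

Start: 365 minutes from midnight
Add: 86 minutes
Total: 451 minutes
Hours: 451 ÷ 60 = 7 remainder 31


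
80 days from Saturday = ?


Start: Saturday (index 5)
(5 + 80) mod 7
= 85 mod 7
= 1
Index 1 → Tuesday

Tuesday


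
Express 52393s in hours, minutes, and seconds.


Hours: 52393 ÷ 3600 = 14 remainder 1993
Minutes: 1993 ÷ 60 = 33 remainder 13
Seconds: 13

14h 33m 13s


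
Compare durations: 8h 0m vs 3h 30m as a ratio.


Duration 1: 480 minutes
Duration 2: 210 minutes
Ratio = 480:210
GCD = 30
Simplified = 16:7
As a decimal: 16/7 ≈ 2.29

16:7 (2.29)


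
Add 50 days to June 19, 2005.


August 8, 2005

Start: June 19, 2005
Add 50 days
June 19 → July 1: 30 - 19 + 1 = 12 days (50 - 12 = 38 left)
July 1 → August 1: 31 - 1 + 1 = 31 days (38 - 31 = 7 left)
August 1 + 7 = August 8, 2005


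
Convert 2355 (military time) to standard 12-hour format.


11:55 PM

Hour: 23
23 - 12 = 11 → PM


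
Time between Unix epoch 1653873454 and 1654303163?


Difference = 1654303163 - 1653873454 = 429709 seconds
In hours: 429709 / 3600 ≈ 119.4
In days: 429709 / 86400 ≈ 4.97

429709 seconds (119.4 hours / 4.97 days)


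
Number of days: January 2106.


Month: January (month 1)
January has 31 days

31 days


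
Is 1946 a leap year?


Rules: divisible by 4 AND (not by 100 OR by 400)
1946 ÷ 4 = 486 remainder 2 → not divisible by 4
Not divisible by 4 → not a leap year

No


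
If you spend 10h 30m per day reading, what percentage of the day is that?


43.8%

Time: 630 minutes
Day: 1440 minutes
Percentage = (630/1440) × 100 ≈ 43.8%


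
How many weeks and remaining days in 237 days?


33 weeks 6 days

Weeks: 237 ÷ 7 = 33 remainder 6


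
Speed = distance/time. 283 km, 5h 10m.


54.8 km/h

Distance: 283 km
Time: 5h 10m = 310 min = 310/60 = 31/6 hours
Speed = 283 ÷ (31/6) = 283 × 6 / 31 = 1698/31 ≈ 54.8 km/h


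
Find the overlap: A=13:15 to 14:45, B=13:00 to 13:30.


Meeting A: 795-885 (in minutes from midnight)
Meeting B: 780-810
Overlap start = max(795, 780) = 795
Overlap end = min(885, 810) = 810
Overlap = max(0, 810 - 795) = 15 min

15 minutes


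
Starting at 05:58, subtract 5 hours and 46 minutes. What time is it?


Start: 358 minutes from midnight
Subtract: 346 minutes
Remaining: 358 - 346 = 12
Hours: 0, Minutes: 12

00:12


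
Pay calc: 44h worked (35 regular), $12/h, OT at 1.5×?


Regular: 35h × $12 = $420.00
Overtime: 44 - 35 = 9h
OT pay: 9h × $12 × 1.5 = $162.00
Total = $420.00 + $162.00 = $582.00

$582.00


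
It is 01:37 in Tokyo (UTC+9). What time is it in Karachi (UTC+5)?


21:37 (previous day)

Time difference = UTC+5 - UTC+9 = -4 hours
New hour = (1 -4) mod 24
= -3 mod 24 = 21
Minutes unchanged → 21:37; -3 < 0 → previous day


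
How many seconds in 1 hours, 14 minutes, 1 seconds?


Hours: 1 × 3600 = 3600
Minutes: 14 × 60 = 840
Seconds: 1
Total = 3600 + 840 + 1 = 4441

4441 seconds


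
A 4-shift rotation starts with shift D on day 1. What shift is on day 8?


Shift C

Shifts: A, B, C, D
Start: D (index 3)
Day 8: (3 + 8 - 1) mod 4
= 10 mod 4
= 2
Index 2 → shift C


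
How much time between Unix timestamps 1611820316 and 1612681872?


861556 seconds (239.3 hours / 9.97 days)

Difference = 1612681872 - 1611820316 = 861556 seconds
In hours: 861556 / 3600 ≈ 239.3
In days: 861556 / 86400 ≈ 9.97


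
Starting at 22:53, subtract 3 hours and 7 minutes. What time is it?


Start: 1373 minutes from midnight
Subtract: 187 minutes
Remaining: 1373 - 187 = 1186
Hours: 19, Minutes: 46

19:46


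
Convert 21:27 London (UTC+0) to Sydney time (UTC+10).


07:27 (next day)

Time difference = UTC+10 - UTC+0 = +10 hours
New hour = (21 + 10) mod 24
= 31 mod 24 = 7
Minutes unchanged → 07:27; 31 ≥ 24 → next day


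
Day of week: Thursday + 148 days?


Start: Thursday (index 3)
(3 + 148) mod 7
= 151 mod 7
= 4
Index 4 → Friday

Friday


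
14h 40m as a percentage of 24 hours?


0.6111 (61.11%)

Total minutes: 14×60 + 40 = 880
Day = 24×60 = 1440 minutes
Fraction = 880/1440 ≈ 0.6111
As a percentage: 880/1440 × 100 ≈ 61.11%


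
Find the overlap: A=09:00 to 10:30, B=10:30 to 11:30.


0 minutes

Meeting A: 540-630 (in minutes from midnight)
Meeting B: 630-690
Overlap start = max(540, 630) = 630
Overlap end = min(630, 690) = 630
Overlap = max(0, 630 - 630) = 0 min


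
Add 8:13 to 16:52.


Start: 1012 minutes from midnight
Add: 493 minutes
Total: 1505 minutes
Hours: 1505 ÷ 60 = 25 remainder 5
25 ≥ 24 → 25 - 24 = 1 (next day)

01:05 (next day)


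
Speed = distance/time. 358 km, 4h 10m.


85.9 km/h

Distance: 358 km
Time: 4h 10m = 250 min = 250/60 = 25/6 hours
Speed = 358 ÷ (25/6) = 358 × 6 / 25 = 2148/25 ≈ 85.9 km/h


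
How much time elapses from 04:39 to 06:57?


2h 18m

End time in minutes: 6×60 + 57 = 417
Start time in minutes: 4×60 + 39 = 279
Difference = 417 - 279 = 138 minutes
= 2 hours 18 minutes


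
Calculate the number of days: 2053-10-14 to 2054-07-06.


265 days

From October 14, 2053 to July 6, 2054
Rest of October 2053: 31 - 14 = 17
Full months: November 30, December 31, January 31, February 2054 28, March 31, April 30, May 31, June 30
Days into July 2054: 6
Total = 17 + 30 + 31 + 31 + 28 + 31 + 30 + 31 + 30 + 6 = 265 days


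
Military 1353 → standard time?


1:53 PM

Hour: 13
13 - 12 = 1 → PM


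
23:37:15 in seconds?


Hours: 23 × 3600 = 82800
Minutes: 37 × 60 = 2220
Seconds: 15
Total = 82800 + 2220 + 15 = 85035

85035 seconds


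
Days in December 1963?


Month: December (month 12)
December has 31 days

31 days


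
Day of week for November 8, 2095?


Zeller's congruence:
q=8, m=11, k=95, j=20
h = (8 + ⌊13×12/5⌋ + 95 + ⌊95/4⌋ + ⌊20/4⌋ - 2×20) mod 7
= (8 + 31 + 95 + 23 + 5 - 40) mod 7
= 122 mod 7 = 3
h=3 → Tuesday

Tuesday


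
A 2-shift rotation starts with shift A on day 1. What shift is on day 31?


Shift A

Shifts: A, B
Start: A (index 0)
Day 31: (0 + 31 - 1) mod 2
= 30 mod 2
= 0
Index 0 → shift A


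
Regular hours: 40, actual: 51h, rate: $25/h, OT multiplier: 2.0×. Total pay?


$1550.00

Regular: 40h × $25 = $1000.00
Overtime: 51 - 40 = 11h
OT pay: 11h × $25 × 2.0 = $550.00
Total = $1000.00 + $550.00 = $1550.00


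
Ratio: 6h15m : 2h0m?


25:8 (3.13)

Duration 1: 375 minutes
Duration 2: 120 minutes
Ratio = 375:120
GCD = 15
Simplified = 25:8
As a decimal: 25/8 ≈ 3.13


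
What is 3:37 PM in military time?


15:37

Input: 3:37 PM
PM: 3 + 12 = 15


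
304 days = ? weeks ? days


43 weeks 3 days

Weeks: 304 ÷ 7 = 43 remainder 3


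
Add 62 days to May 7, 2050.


Start: May 7, 2050
Add 62 days
May 7 → June 1: 31 - 7 + 1 = 25 days (62 - 25 = 37 left)
June 1 → July 1: 30 - 1 + 1 = 30 days (37 - 30 = 7 left)
July 1 + 7 = July 8, 2050

July 8, 2050


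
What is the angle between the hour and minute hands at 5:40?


70.0°

Hour hand = 5×30 + 40×0.5 = 170.0°
Minute hand = 40×6 = 240°
Difference = |170.0 - 240| = 70.0°


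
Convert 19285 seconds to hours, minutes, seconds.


Hours: 19285 ÷ 3600 = 5 remainder 1285
Minutes: 1285 ÷ 60 = 21 remainder 25
Seconds: 25

5h 21m 25s


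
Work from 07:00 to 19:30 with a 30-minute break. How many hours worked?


12h 0m (720 minutes)

Total time = (19×60+30) - (7×60+0)
= 1170 - 420 = 750 min
Minus break: 750 - 30 = 720 min
= 12h 0m


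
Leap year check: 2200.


No

Rules: divisible by 4 AND (not by 100 OR by 400)
2200 ÷ 4 = 550 exactly → divisible by 4
2200 ÷ 100 = 22 exactly → divisible by 100
2200 ÷ 400 = 5 remainder 200 → not divisible by 400
Divisible by 100 but not by 400 → not a leap year


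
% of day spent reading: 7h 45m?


32.3%

Time: 465 minutes
Day: 1440 minutes
Percentage = (465/1440) × 100 ≈ 32.3%


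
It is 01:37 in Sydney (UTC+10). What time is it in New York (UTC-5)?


Time difference = UTC-5 - UTC+10 = -15 hours
New hour = (1 -15) mod 24
= -14 mod 24 = 10
Minutes unchanged → 10:37; -14 < 0 → previous day

10:37 (previous day)


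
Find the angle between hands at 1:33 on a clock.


151.5°

Hour hand = 1×30 + 33×0.5 = 46.5°
Minute hand = 33×6 = 198°
Difference = |46.5 - 198| = 151.5°


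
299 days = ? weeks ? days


42 weeks 5 days

Weeks: 299 ÷ 7 = 42 remainder 5


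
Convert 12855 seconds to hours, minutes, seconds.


3h 34m 15s

Hours: 12855 ÷ 3600 = 3 remainder 2055
Minutes: 2055 ÷ 60 = 34 remainder 15
Seconds: 15


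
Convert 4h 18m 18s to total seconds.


15498 seconds

Hours: 4 × 3600 = 14400
Minutes: 18 × 60 = 1080
Seconds: 18
Total = 14400 + 1080 + 18 = 15498


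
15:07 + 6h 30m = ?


21:37

Start: 907 minutes from midnight
Add: 390 minutes
Total: 1297 minutes
Hours: 1297 ÷ 60 = 21 remainder 37


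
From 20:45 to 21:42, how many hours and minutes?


End time in minutes: 21×60 + 42 = 1302
Start time in minutes: 20×60 + 45 = 1245
Difference = 1302 - 1245 = 57 minutes
= 0 hours 57 minutes

0h 57m


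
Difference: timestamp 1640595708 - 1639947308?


Difference = 1640595708 - 1639947308 = 648400 seconds
In hours: 648400 / 3600 ≈ 180.1
In days: 648400 / 86400 ≈ 7.50

648400 seconds (180.1 hours / 7.50 days)


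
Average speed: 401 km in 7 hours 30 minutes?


Distance: 401 km
Time: 7h 30m = 450 min = 450/60 = 15/2 hours
Speed = 401 ÷ (15/2) = 401 × 2 / 15 = 802/15 ≈ 53.5 km/h

53.5 km/h


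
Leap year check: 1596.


Rules: divisible by 4 AND (not by 100 OR by 400)
1596 ÷ 4 = 399 exactly → divisible by 4
1596 ÷ 100 = 15 remainder 96 → not divisible by 100
Divisible by 4 but not by 100 → leap year

Yes


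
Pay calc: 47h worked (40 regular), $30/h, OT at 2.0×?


$1620.00

Regular: 40h × $30 = $1200.00
Overtime: 47 - 40 = 7h
OT pay: 7h × $30 × 2.0 = $420.00
Total = $1200.00 + $420.00 = $1620.00


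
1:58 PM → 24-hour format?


13:58

Input: 1:58 PM
PM: 1 + 12 = 13


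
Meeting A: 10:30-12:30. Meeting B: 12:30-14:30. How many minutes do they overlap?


0 minutes

Meeting A: 630-750 (in minutes from midnight)
Meeting B: 750-870
Overlap start = max(630, 750) = 750
Overlap end = min(750, 870) = 750
Overlap = max(0, 750 - 750) = 0 min


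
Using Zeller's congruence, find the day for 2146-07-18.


Monday

Zeller's congruence:
q=18, m=7, k=46, j=21
h = (18 + ⌊13×8/5⌋ + 46 + ⌊46/4⌋ + ⌊21/4⌋ - 2×21) mod 7
= (18 + 20 + 46 + 11 + 5 - 42) mod 7
= 58 mod 7 = 2
h=2 → Monday


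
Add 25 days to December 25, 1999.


January 19, 2000

Start: December 25, 1999
Add 25 days
December 25 → January 1: 31 - 25 + 1 = 7 days (25 - 7 = 18 left)
January 1 + 18 = January 19, 2000


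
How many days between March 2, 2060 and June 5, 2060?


95 days

From March 2, 2060 to June 5, 2060
Rest of March 2060: 31 - 2 = 29
Full months: April 30, May 31
Days into June 2060: 5
Total = 29 + 30 + 31 + 5 = 95 days


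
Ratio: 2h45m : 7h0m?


Duration 1: 165 minutes
Duration 2: 420 minutes
Ratio = 165:420
GCD = 15
Simplified = 11:28
As a decimal: 11/28 ≈ 0.39

11:28 (0.39)


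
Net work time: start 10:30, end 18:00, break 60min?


Total time = (18×60+0) - (10×60+30)
= 1080 - 630 = 450 min
Minus break: 450 - 60 = 390 min
= 6h 30m

6h 30m (390 minutes)


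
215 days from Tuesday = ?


Sunday

Start: Tuesday (index 1)
(1 + 215) mod 7
= 216 mod 7
= 6
Index 6 → Sunday
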